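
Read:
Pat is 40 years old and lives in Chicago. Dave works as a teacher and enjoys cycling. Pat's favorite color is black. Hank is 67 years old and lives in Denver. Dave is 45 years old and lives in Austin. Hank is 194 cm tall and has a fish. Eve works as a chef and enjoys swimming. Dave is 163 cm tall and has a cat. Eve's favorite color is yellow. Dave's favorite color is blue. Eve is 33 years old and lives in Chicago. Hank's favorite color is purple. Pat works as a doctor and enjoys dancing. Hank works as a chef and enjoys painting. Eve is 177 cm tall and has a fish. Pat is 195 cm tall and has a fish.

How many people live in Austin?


Count in Austin: 1

1


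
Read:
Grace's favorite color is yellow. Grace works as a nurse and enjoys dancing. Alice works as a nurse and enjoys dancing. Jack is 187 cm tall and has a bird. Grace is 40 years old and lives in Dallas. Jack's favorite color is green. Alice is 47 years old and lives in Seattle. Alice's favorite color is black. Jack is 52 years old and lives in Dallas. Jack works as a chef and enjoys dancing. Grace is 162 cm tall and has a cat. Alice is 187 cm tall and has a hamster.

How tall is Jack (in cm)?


Jack is 187 cm tall

187


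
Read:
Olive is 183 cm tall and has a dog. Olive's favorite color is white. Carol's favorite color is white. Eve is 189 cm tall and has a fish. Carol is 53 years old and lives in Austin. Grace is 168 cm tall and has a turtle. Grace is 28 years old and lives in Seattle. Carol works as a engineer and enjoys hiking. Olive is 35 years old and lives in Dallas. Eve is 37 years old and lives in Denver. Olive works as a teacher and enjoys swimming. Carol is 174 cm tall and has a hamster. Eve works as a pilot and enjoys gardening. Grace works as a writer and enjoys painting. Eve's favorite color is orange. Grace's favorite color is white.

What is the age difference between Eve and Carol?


|37 - 53| = 16

16


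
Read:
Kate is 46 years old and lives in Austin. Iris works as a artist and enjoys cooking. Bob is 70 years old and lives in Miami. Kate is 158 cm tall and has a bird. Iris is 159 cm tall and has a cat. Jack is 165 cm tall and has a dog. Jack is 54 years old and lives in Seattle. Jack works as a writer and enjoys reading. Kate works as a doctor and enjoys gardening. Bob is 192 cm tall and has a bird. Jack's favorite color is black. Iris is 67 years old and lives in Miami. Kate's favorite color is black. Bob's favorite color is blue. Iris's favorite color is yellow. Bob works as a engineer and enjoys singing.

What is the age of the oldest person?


Oldest: Bob at 70

70


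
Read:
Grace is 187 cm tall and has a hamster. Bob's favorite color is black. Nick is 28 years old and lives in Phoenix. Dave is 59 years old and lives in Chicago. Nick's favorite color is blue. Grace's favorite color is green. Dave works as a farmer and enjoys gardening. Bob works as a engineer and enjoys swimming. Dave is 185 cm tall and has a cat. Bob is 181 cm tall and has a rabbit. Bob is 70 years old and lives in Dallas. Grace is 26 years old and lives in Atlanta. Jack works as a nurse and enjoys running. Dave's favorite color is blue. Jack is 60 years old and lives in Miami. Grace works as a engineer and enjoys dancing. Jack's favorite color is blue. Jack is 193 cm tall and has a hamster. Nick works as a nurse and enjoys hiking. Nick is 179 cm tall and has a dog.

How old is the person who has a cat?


Person with cat is Dave, age 59

59


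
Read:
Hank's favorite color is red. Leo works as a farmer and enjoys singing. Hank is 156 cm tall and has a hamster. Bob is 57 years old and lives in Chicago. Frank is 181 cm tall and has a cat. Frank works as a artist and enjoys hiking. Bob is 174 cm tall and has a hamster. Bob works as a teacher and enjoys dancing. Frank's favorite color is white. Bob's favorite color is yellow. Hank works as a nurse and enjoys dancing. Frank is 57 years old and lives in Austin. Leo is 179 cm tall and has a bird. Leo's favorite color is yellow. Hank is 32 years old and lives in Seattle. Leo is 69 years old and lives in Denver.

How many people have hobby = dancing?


Count: 2

2


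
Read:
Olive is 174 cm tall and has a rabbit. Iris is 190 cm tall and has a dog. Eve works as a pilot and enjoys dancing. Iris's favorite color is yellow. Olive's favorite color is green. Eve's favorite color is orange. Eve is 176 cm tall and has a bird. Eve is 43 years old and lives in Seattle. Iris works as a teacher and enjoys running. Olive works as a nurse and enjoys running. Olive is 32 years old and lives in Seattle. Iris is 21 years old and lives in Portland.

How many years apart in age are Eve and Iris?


43 vs 21, diff = 22

22


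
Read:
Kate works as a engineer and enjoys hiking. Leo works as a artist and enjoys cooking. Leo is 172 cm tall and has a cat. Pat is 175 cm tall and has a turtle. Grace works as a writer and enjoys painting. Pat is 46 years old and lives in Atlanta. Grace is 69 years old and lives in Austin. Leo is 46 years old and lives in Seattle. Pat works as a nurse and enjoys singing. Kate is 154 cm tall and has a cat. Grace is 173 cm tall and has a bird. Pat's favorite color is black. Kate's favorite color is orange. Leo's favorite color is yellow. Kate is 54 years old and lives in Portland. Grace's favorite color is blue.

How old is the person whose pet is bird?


Person with pet=bird is Grace, age 69

69


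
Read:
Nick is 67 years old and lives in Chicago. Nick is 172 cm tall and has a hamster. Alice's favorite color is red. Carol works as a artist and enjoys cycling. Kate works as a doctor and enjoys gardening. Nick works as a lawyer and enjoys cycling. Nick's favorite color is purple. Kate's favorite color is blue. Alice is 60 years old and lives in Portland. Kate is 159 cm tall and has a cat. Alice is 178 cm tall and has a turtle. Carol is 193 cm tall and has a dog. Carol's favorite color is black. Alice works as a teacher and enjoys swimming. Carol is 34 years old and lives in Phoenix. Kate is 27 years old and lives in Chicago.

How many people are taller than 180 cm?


Taller than 180: 1

1


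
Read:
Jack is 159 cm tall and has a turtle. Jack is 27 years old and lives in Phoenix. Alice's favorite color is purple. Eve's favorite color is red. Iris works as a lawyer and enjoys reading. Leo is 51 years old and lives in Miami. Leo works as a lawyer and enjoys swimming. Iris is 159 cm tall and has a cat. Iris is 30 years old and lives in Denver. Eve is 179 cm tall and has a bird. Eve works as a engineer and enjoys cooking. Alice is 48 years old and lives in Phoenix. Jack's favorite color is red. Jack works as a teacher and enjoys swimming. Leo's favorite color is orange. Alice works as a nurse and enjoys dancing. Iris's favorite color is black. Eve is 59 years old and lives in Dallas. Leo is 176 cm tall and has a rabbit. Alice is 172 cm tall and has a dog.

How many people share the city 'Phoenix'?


Count: 2

2


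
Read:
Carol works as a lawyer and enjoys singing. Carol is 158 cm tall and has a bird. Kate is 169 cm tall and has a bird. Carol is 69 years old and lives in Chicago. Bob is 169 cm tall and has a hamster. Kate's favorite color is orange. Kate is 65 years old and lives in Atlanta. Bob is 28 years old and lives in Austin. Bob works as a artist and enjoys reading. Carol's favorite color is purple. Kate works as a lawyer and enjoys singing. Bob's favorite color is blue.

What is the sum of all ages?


28+65+69 = 162

162


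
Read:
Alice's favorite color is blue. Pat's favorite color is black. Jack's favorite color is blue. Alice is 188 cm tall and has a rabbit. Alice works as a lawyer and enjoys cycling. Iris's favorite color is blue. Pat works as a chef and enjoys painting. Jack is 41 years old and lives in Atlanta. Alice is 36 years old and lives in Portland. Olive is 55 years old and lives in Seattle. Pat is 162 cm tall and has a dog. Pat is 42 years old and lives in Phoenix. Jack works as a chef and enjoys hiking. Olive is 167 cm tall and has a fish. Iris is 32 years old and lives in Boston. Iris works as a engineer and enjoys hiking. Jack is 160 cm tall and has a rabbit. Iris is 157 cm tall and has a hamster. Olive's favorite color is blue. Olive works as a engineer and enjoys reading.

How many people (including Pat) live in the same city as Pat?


Pat lives in Phoenix. Count = 1

1


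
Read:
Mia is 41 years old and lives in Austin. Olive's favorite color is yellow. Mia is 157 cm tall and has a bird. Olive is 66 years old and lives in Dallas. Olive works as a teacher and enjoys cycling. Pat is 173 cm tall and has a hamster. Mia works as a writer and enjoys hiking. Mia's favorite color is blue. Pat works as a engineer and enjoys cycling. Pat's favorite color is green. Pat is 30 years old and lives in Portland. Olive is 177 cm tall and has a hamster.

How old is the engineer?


The engineer is Pat, age 30

30


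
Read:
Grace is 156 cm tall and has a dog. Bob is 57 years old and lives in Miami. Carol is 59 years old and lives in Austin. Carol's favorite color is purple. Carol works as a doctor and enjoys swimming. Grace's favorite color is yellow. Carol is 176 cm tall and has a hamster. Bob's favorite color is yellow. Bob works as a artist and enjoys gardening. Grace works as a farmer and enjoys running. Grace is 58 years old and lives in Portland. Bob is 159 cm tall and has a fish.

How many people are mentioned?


People: Grace, Bob, Carol. Count = 3

3


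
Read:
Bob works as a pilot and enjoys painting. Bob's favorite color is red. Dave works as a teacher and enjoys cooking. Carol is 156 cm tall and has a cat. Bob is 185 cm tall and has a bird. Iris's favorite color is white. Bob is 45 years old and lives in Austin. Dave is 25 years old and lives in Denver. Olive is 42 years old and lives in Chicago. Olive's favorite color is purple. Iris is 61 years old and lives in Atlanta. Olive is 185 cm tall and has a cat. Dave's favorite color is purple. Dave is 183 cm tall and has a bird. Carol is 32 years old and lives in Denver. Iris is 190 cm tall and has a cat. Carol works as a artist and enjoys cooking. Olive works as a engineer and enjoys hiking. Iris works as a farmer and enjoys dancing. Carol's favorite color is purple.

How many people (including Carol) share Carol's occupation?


Carol is a artist. Count = 1

1


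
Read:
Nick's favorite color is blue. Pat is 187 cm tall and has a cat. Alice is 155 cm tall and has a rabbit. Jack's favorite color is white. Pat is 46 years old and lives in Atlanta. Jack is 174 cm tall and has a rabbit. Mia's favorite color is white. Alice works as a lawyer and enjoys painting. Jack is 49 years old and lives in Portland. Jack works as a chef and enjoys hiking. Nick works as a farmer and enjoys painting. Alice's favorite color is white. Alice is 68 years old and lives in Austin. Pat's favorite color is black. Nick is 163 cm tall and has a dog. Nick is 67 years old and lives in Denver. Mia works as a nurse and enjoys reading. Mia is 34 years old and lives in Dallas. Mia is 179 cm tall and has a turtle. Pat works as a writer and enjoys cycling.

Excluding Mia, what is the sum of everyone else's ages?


Sum (excluding Mia): 230

230


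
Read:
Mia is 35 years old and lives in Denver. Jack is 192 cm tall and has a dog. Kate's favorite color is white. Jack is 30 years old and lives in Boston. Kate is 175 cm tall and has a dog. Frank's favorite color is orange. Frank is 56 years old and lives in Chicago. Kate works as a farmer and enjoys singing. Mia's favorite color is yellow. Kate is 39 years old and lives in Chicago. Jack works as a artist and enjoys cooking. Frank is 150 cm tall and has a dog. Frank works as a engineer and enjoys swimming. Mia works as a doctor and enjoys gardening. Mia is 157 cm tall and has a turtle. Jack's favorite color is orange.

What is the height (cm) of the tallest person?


Tallest: Jack at 192 cm

192


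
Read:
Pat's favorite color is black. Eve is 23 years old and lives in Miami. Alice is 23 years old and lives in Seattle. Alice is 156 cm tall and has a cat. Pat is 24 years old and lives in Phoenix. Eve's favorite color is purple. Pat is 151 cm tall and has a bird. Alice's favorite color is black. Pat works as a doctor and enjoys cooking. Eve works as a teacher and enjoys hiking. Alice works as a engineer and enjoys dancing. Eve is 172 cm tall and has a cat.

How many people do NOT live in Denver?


Not in Denver: 3

3


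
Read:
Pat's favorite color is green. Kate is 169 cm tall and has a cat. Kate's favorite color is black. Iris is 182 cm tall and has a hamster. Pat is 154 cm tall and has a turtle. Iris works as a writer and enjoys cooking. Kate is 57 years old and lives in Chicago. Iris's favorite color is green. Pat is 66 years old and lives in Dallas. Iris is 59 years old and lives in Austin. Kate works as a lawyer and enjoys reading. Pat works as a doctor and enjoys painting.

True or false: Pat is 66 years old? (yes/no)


Pat is actually 66. yes

yes


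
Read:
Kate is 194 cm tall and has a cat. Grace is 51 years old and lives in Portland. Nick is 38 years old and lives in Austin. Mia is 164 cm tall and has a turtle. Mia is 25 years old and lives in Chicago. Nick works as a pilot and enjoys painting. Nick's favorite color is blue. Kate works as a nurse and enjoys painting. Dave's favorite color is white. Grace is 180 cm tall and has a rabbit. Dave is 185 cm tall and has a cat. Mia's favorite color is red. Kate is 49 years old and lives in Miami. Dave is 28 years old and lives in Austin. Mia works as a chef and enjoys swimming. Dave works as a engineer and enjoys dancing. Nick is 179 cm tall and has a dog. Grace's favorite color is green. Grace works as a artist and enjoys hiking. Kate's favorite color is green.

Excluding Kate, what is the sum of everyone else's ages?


Sum (excluding Kate): 142

142


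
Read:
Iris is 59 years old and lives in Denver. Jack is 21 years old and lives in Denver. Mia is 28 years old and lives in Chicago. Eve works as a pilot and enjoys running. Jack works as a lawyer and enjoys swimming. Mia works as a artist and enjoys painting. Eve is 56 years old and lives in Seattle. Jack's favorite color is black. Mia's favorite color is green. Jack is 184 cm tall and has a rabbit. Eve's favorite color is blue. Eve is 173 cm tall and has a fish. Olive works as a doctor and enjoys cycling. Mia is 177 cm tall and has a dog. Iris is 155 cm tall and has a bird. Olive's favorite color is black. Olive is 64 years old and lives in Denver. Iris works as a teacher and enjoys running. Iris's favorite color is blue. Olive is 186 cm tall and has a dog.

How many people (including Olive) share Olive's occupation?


Olive is a doctor. Count = 1

1


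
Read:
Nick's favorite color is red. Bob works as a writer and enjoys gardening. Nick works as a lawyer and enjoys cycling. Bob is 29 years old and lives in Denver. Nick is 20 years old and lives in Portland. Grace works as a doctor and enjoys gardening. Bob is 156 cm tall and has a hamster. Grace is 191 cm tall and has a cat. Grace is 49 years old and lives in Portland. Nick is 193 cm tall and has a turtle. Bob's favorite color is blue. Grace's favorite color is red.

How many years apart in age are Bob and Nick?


29 vs 20, diff = 9

9


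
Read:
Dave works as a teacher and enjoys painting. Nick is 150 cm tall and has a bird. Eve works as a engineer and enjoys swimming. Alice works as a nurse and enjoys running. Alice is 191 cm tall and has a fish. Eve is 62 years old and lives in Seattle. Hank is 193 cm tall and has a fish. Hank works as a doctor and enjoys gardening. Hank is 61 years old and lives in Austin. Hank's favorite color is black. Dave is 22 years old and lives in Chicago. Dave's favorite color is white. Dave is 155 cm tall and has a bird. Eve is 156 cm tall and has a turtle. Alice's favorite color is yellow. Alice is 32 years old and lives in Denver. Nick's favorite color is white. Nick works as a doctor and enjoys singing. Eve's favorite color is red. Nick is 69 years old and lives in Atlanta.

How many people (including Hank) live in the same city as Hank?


Hank lives in Austin. Count = 1

1


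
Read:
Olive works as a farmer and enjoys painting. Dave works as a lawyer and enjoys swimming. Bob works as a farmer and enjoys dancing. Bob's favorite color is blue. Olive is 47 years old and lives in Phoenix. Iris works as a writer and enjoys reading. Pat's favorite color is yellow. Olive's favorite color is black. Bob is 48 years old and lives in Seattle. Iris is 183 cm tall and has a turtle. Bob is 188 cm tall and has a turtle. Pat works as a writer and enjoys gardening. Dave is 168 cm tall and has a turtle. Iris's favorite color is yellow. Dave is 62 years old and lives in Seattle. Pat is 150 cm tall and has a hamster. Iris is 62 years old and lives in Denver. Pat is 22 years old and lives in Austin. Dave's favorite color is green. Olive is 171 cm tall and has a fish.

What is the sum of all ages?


47+22+62+62+48 = 241

241


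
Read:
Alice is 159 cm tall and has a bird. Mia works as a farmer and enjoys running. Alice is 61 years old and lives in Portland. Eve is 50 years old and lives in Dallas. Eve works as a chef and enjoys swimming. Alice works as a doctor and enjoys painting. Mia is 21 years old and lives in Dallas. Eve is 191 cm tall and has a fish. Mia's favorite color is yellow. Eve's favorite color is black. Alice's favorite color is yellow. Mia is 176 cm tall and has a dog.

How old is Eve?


Eve is 50 years old

50


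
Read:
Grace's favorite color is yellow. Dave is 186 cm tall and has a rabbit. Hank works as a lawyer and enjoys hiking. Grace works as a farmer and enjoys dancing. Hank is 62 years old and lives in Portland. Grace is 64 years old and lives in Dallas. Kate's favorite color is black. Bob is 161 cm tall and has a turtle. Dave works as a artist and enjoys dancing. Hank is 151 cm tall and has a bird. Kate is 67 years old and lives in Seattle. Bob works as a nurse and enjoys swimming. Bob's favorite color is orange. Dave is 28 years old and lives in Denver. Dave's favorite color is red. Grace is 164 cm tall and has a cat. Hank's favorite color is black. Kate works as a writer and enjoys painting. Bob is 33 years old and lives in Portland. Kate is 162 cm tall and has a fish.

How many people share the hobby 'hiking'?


Count: 1

1


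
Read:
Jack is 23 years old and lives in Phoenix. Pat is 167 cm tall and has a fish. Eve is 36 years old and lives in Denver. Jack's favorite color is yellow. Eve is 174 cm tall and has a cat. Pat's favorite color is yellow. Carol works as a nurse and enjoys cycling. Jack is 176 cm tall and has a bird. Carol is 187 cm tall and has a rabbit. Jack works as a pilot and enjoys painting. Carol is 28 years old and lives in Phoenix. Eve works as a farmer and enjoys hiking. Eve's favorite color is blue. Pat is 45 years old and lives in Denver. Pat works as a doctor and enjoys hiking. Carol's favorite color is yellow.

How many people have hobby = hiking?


Count: 2

2


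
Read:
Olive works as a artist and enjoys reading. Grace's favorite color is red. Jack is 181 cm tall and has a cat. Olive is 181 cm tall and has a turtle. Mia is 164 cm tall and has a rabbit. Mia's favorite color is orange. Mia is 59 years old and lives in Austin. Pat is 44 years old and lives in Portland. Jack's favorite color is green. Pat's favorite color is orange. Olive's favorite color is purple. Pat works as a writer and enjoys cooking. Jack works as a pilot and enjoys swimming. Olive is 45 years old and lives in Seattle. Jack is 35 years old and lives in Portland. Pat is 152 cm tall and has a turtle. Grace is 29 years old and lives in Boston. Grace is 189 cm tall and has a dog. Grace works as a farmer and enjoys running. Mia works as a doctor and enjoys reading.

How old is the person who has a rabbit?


Person with rabbit is Mia, age 59

59


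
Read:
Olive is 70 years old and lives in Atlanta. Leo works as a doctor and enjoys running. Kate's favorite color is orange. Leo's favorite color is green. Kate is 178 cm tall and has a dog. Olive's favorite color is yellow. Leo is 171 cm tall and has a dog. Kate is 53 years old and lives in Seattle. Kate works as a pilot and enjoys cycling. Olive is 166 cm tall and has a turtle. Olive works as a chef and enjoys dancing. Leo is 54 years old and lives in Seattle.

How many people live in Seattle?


Count in Seattle: 2

2


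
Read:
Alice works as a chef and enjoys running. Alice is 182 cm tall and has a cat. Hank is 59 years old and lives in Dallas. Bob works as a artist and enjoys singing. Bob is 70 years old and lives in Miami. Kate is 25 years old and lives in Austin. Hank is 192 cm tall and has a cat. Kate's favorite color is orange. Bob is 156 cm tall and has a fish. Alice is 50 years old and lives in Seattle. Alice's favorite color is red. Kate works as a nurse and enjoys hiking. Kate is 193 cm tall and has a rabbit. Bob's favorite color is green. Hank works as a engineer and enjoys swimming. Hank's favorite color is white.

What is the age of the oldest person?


Oldest: Bob at 70

70


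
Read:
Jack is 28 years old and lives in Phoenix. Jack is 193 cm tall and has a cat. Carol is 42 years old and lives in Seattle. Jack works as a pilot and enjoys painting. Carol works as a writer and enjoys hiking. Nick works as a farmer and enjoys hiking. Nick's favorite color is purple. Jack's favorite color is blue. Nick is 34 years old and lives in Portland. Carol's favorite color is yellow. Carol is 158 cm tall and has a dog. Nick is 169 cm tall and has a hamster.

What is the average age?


Sum=104, n=3, avg=34.67

34.67


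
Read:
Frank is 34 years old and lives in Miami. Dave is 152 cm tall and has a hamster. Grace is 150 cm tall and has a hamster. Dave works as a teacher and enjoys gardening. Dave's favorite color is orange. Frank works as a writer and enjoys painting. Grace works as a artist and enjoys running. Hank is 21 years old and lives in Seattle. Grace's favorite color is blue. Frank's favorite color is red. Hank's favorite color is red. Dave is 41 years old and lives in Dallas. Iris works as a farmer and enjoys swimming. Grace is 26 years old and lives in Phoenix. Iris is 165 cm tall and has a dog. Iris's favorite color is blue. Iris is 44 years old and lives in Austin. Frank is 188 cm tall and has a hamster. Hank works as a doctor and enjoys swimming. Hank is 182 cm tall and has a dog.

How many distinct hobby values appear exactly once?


Unique hobby values: 3

3


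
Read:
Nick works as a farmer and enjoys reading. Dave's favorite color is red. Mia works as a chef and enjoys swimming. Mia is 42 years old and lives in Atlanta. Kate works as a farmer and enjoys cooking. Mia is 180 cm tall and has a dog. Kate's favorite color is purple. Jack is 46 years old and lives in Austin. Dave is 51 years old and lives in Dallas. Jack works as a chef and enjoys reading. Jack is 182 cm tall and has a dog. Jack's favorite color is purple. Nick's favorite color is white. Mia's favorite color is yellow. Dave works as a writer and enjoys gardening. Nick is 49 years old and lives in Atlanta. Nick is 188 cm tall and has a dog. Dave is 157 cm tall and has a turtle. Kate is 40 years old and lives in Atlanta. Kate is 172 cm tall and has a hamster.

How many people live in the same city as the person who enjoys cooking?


Person with hobby cooking is Kate, city Atlanta. Count = 3

3


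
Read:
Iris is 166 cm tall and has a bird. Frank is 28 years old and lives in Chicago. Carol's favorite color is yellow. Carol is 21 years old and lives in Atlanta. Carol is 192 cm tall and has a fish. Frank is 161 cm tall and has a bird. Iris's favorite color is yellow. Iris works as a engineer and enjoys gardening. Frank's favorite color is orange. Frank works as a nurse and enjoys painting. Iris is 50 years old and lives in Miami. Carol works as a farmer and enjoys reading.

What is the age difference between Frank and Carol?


|28 - 21| = 7

7


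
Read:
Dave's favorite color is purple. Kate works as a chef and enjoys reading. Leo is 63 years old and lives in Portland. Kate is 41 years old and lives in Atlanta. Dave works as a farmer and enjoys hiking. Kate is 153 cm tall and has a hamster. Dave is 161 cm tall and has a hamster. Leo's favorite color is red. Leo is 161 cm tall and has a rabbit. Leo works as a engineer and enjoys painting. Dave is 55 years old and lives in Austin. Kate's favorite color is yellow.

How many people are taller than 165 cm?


Taller than 165: 0

0


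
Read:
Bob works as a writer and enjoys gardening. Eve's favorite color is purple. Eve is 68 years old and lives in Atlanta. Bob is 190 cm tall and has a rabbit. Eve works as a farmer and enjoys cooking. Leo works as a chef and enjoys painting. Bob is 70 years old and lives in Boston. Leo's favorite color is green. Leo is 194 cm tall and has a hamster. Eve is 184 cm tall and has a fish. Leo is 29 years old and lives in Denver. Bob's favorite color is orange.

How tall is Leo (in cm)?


Leo is 194 cm tall

194


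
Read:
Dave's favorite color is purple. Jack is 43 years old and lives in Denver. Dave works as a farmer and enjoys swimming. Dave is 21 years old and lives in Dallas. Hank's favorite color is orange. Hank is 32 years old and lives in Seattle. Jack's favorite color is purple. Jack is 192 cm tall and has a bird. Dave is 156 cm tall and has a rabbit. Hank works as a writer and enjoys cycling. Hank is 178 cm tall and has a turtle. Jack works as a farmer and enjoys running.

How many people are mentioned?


People: Jack, Hank, Dave. Count = 3

3


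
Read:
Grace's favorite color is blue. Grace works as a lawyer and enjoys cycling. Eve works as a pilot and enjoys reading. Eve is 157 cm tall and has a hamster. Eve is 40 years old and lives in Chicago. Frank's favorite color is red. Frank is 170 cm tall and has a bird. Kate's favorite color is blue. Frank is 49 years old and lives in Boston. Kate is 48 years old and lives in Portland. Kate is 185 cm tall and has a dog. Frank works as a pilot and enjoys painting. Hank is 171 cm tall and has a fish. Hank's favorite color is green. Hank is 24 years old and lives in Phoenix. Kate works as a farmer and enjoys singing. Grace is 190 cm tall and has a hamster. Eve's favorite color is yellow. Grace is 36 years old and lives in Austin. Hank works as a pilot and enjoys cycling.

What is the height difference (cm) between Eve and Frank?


|157 - 170| = 13

13


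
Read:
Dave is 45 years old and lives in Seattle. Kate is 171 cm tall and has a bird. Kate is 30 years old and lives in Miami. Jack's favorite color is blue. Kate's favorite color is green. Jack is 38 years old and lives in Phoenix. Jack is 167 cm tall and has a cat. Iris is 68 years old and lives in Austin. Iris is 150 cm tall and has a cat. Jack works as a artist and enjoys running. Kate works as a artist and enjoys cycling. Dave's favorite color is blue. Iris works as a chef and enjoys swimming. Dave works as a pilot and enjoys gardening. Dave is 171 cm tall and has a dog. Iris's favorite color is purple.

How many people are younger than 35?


Filter: 1

1


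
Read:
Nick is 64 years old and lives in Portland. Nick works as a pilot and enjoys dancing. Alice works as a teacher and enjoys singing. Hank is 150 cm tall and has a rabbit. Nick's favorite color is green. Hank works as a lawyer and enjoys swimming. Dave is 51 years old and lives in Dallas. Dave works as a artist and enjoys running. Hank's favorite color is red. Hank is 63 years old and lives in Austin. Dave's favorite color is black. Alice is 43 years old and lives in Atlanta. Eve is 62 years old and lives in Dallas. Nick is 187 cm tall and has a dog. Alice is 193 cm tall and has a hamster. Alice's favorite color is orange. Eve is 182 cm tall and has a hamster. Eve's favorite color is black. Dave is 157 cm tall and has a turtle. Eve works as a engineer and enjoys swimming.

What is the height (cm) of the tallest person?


Tallest: Alice at 193 cm

193


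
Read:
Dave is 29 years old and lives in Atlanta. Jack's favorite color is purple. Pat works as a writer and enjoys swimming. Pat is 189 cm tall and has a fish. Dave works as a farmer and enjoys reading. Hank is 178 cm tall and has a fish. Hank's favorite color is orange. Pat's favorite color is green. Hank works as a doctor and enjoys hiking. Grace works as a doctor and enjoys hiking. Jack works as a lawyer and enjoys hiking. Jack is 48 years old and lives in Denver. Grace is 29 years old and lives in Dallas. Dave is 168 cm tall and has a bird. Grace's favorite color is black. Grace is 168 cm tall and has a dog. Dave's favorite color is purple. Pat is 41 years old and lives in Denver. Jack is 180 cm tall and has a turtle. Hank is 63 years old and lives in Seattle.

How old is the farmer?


The farmer is Dave, age 29

29


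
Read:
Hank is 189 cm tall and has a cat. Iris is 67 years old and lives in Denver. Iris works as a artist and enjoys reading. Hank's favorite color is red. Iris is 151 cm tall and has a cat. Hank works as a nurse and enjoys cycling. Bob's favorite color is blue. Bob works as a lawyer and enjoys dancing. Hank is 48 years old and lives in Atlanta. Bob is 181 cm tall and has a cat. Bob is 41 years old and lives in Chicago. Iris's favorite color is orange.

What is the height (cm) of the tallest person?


Tallest: Hank at 189 cm

189


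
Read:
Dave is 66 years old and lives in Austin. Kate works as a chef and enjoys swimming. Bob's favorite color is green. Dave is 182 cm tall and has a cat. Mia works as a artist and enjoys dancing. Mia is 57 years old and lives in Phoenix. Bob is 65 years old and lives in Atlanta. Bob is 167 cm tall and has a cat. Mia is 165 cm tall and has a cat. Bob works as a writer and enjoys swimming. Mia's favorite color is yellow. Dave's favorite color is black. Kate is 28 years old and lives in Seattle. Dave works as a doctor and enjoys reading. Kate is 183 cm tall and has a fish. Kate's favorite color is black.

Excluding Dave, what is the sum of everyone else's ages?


Sum (excluding Dave): 150

150


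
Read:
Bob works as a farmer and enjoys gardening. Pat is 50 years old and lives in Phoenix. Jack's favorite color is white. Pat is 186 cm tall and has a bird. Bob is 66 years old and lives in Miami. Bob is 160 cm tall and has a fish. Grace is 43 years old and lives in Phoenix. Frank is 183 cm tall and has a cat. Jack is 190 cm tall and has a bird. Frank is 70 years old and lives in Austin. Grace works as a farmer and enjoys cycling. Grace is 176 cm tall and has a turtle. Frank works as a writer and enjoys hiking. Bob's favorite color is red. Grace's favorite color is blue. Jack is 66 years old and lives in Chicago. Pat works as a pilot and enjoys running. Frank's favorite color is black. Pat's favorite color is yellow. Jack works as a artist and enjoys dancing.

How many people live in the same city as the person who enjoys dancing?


Person with hobby dancing is Jack, city Chicago. Count = 1

1


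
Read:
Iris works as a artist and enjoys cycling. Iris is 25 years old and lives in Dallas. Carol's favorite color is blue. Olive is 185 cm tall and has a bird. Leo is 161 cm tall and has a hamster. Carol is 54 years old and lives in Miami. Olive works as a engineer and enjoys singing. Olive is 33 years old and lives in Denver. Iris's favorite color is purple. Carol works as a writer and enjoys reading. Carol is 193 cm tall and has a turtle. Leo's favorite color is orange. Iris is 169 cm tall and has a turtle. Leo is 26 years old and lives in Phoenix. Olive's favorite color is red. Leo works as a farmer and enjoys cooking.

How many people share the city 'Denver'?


Count: 1

1


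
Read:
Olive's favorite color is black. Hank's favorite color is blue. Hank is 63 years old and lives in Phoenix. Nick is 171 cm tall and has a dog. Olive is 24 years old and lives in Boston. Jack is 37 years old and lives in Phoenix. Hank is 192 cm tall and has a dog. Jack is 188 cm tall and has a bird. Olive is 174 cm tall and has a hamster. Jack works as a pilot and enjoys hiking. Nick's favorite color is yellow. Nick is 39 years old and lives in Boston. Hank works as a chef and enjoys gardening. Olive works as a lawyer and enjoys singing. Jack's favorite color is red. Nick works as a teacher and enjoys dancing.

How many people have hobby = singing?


Count: 1

1


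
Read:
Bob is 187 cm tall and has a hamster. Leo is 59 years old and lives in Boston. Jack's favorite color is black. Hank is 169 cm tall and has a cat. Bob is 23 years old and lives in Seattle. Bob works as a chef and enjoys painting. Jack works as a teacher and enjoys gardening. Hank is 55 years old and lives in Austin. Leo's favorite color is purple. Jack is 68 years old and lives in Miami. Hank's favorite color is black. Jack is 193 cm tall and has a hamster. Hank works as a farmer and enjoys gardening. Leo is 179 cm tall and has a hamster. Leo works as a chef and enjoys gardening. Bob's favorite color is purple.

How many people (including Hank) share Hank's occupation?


Hank is a farmer. Count = 1

1


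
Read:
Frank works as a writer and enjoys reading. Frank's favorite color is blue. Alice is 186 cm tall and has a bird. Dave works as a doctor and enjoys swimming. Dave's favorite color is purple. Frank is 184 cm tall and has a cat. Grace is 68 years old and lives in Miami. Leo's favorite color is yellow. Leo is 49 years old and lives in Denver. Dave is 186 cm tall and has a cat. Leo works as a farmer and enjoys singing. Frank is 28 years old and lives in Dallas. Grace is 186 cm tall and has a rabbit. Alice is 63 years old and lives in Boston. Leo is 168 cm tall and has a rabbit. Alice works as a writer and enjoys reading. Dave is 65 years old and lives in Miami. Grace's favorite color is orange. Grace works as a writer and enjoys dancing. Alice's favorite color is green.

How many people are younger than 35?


Filter: 1

1


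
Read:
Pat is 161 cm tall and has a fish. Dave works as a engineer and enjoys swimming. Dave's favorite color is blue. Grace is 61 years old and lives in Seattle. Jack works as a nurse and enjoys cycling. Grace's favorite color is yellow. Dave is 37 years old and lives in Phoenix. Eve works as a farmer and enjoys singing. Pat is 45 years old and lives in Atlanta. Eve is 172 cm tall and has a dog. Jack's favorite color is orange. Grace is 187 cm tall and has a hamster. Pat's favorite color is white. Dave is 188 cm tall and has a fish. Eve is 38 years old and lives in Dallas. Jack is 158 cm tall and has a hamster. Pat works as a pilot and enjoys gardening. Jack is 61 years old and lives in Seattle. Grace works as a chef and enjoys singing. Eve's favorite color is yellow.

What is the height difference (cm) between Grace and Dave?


|187 - 188| = 1

1


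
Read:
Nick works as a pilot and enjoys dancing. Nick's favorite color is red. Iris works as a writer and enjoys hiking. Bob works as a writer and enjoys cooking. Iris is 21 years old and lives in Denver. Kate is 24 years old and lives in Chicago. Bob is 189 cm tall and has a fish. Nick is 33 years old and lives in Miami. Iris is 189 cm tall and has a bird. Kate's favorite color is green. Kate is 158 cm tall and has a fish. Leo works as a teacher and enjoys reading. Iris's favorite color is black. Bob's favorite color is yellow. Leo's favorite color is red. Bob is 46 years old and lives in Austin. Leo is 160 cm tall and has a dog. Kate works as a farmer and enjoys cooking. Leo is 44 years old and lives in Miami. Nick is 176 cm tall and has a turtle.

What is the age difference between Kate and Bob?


|24 - 46| = 22

22


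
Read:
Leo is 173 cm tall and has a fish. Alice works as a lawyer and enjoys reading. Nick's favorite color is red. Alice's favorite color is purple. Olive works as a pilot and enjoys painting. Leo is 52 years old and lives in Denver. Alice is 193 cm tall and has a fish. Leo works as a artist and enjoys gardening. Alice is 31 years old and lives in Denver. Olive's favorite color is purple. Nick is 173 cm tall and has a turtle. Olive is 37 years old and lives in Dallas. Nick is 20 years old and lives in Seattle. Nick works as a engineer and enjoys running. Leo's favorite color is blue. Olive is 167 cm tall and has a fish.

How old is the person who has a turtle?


Person with turtle is Nick, age 20

20


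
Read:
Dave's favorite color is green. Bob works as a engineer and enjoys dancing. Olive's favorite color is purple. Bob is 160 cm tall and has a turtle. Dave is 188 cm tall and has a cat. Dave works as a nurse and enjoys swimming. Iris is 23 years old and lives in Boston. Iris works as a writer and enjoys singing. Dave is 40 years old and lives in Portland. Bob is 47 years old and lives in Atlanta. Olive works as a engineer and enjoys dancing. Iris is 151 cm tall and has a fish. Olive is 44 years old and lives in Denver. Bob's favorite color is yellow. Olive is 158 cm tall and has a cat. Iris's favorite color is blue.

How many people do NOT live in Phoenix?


Not in Phoenix: 4

4


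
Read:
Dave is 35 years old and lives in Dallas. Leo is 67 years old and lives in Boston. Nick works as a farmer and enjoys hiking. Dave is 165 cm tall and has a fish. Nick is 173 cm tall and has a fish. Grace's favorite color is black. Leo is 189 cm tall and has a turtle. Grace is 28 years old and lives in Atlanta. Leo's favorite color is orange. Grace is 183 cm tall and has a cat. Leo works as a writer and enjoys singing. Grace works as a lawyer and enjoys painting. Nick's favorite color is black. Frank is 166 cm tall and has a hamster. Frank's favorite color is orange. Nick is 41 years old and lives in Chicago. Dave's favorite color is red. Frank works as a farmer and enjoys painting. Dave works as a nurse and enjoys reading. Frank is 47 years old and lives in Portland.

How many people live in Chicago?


Count in Chicago: 1

1


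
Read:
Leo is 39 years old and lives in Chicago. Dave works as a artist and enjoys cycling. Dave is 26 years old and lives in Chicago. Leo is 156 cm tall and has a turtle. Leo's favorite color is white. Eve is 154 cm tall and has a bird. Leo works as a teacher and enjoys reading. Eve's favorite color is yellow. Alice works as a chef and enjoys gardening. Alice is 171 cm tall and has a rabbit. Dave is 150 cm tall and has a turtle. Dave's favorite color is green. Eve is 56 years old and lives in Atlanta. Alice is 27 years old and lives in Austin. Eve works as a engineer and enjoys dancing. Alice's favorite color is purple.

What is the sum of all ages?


56+26+27+39 = 148

148


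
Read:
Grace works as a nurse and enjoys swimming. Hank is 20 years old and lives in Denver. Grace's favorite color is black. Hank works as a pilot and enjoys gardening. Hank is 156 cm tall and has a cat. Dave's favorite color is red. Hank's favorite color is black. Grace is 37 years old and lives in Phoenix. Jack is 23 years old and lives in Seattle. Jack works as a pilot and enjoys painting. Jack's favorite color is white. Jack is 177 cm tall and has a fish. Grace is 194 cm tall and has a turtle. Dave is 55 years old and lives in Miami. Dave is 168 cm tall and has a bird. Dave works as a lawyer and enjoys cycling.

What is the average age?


Sum=135, n=4, avg=33.75

33.75


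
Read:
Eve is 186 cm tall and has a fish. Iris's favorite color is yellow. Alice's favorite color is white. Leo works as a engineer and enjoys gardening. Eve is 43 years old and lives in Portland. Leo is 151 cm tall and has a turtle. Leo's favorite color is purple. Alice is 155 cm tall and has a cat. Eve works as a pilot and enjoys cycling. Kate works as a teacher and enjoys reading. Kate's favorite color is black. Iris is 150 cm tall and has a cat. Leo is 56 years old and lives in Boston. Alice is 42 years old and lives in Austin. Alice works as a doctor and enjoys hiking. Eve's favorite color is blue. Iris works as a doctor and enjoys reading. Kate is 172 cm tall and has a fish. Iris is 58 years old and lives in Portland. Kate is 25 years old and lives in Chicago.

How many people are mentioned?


People: Kate, Alice, Eve, Leo, Iris. Count = 5

5


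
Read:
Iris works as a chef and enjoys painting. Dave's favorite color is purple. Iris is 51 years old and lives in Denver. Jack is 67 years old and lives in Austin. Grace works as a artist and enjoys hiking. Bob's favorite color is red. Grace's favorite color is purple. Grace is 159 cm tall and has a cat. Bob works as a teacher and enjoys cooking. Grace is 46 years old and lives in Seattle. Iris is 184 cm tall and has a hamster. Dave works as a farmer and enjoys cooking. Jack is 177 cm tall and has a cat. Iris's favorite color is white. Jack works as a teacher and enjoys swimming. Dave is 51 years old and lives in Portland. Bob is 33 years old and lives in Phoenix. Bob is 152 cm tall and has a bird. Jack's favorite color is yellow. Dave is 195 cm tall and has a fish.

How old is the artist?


The artist is Grace, age 46

46
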